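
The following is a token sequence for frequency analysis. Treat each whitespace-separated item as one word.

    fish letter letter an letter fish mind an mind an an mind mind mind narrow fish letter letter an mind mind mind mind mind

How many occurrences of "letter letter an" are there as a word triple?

Scanning the 22 overlapping trigram windows for "letter letter an":
  position 2–4: letter letter an
  position 17–19: letter letter an

2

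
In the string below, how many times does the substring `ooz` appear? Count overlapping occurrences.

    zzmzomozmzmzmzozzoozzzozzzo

Sliding a length-3 window over the 27 characters (25 positions):
  position 18–20: ooz

1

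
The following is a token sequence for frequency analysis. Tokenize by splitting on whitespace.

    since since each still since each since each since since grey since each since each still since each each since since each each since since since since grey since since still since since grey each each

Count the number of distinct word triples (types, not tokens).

19

36 tokens → 34 trigram windows in total.
Repeated trigrams (each contributes count−1 duplicates):
  each since since: 3
  since each since: 3
  since since grey: 3
  each each since: 2
  each since each: 2
  each still since: 2
  since each each: 2
  since each still: 2
  … (4 more repeated)
15 duplicate windows → 34 − 15 = 19 distinct.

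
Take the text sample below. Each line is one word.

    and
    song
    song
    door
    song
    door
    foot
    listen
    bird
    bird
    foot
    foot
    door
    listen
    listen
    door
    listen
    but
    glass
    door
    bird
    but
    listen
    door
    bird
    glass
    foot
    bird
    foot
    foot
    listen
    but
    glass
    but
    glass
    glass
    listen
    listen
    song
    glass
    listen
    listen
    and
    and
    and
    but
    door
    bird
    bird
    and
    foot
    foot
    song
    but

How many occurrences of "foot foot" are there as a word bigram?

Scanning the 53 overlapping bigram windows for "foot foot":
  position 11–12: foot foot
  position 29–30: foot foot
  position 51–52: foot foot

3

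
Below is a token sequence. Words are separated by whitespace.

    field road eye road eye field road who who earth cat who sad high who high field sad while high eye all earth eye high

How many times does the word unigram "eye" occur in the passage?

Scanning the 25 tokens for "eye":
  position 3: eye
  position 5: eye
  position 21: eye
  position 24: eye

4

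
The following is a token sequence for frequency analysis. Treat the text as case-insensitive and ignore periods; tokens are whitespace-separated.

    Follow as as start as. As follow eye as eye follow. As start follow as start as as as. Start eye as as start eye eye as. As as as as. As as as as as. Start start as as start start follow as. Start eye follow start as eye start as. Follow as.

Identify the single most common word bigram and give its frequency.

"as as", 15 times

Bigram frequencies (highest first):
  as as: 15
  as start: 8
  follow as: 5
  start as: 5
  eye as: 3
  start eye: 3
  … (9 more, each ≤ 2)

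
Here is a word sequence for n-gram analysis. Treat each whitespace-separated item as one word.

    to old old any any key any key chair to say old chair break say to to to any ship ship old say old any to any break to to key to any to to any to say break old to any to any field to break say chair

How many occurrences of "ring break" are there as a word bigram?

0

Scanning the 48 overlapping bigram windows for "ring break":
  (none found)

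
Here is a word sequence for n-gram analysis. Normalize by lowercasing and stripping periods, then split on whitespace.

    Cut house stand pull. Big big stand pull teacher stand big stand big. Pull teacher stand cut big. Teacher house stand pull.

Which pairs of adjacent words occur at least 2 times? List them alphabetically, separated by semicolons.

big stand; house stand; pull teacher; stand big; stand pull; teacher stand

Bigram counts meeting the condition (at least 2 times):
  big stand: 2
  house stand: 2
  pull teacher: 2
  stand big: 2
  stand pull: 3
  teacher stand: 2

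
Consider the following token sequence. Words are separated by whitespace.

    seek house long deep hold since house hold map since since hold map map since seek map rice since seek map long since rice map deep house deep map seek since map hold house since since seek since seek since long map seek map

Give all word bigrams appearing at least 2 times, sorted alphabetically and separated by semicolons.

hold map; map seek; map since; seek map; seek since; since seek; since since

Bigram counts meeting the condition (at least 2 times):
  hold map: 2
  map seek: 2
  map since: 2
  seek map: 3
  seek since: 3
  since seek: 4
  since since: 2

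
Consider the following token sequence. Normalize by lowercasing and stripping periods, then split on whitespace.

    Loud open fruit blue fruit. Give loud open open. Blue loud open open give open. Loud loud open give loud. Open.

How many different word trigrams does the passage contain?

21 tokens → 19 trigram windows in total.
Repeated trigrams (each contributes count−1 duplicates):
  give loud open: 2
  loud open open: 2
2 duplicate windows → 19 − 2 = 17 distinct.

17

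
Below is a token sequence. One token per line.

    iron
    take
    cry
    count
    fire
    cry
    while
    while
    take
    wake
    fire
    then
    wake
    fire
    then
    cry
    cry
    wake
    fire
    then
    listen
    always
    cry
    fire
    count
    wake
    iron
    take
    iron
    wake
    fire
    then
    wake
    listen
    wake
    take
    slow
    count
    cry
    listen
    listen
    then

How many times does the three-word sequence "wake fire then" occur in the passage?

4

Scanning the 40 overlapping trigram windows for "wake fire then":
  position 10–12: wake fire then
  position 13–15: wake fire then
  position 18–20: wake fire then
  position 30–32: wake fire then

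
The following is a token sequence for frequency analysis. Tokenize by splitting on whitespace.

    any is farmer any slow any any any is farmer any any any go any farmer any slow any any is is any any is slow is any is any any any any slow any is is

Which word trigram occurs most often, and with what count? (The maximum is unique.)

"any any any", 4 times

Trigram frequencies (highest first):
  any any any: 4
  any slow any: 3
  any any is: 3
  any is farmer: 2
  is farmer any: 2
  farmer any slow: 2
  … (16 more, each ≤ 2)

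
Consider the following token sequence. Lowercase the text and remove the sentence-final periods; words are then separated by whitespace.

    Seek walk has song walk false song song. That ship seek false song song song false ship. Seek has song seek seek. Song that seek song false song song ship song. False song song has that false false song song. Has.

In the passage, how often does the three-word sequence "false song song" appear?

5

Scanning the 39 overlapping trigram windows for "false song song":
  position 6–8: false song song
  position 12–14: false song song
  position 27–29: false song song
  position 32–34: false song song
  position 38–40: false song song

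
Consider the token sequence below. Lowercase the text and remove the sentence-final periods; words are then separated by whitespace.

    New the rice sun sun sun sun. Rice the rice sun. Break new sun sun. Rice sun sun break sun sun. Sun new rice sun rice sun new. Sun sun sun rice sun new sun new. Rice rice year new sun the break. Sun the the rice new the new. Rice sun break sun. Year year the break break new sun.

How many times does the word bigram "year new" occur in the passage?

1

Scanning the 60 overlapping bigram windows for "year new":
  position 39–40: year new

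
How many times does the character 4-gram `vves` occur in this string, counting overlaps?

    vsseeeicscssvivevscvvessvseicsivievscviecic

Sliding a length-4 window over the 43 characters (40 positions):
  position 20–23: vves

1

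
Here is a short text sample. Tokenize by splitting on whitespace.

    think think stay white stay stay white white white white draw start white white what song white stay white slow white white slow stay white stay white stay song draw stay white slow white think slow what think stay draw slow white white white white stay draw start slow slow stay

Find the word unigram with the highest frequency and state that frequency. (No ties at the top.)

"white", 19 times

Unigram frequencies (highest first):
  white: 19
  stay: 11
  slow: 7
  think: 4
  draw: 4
  start: 2
  … (2 more, each ≤ 2)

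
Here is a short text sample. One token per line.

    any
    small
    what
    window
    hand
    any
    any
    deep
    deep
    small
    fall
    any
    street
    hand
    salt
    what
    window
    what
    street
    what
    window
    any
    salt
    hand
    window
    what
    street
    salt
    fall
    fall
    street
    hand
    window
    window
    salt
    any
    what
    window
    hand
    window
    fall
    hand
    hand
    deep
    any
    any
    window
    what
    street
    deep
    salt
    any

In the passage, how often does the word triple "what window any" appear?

1

Scanning the 50 overlapping trigram windows for "what window any":
  position 20–22: what window any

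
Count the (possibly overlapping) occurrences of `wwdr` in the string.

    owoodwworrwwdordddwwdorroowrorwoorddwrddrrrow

0

Sliding a length-4 window over the 45 characters (42 positions):
  (no match at any position)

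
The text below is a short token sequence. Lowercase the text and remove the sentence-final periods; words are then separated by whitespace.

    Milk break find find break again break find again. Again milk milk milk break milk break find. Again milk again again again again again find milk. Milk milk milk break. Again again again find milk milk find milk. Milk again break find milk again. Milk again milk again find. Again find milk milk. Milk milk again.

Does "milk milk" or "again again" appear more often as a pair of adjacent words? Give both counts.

"milk milk" (10 vs 7)

"milk milk": 10 occurrences
"again again": 7 occurrences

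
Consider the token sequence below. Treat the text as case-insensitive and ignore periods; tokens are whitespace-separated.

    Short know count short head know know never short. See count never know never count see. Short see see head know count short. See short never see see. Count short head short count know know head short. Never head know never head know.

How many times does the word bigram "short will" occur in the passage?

Scanning the 42 overlapping bigram windows for "short will":
  (none found)

0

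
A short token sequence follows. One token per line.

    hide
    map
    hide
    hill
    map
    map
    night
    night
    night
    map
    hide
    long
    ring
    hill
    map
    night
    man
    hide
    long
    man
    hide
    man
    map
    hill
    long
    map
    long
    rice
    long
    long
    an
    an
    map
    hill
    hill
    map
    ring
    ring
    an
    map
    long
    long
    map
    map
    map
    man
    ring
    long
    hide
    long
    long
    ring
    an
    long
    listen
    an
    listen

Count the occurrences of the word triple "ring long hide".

1

Scanning the 55 overlapping trigram windows for "ring long hide":
  position 47–49: ring long hide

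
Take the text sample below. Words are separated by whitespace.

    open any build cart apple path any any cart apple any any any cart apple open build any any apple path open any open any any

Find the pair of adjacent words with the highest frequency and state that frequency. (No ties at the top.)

Bigram frequencies (highest first):
  any any: 5
  open any: 3
  cart apple: 3
  apple path: 2
  any cart: 2
  any build: 1
  … (9 more, each ≤ 1)

"any any", 5 times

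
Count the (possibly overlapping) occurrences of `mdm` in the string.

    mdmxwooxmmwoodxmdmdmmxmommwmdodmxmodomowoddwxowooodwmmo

3

Sliding a length-3 window over the 55 characters (53 positions):
  position 1–3: mdm
  position 16–18: mdm
  position 18–20: mdm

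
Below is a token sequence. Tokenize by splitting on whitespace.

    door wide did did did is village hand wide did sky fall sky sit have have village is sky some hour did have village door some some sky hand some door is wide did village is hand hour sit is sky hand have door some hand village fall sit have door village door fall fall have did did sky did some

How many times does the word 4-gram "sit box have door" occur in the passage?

0

Scanning the 58 overlapping 4-gram windows for "sit box have door":
  (none found)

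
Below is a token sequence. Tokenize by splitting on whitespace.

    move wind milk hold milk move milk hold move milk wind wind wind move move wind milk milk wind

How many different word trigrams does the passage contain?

19 tokens → 17 trigram windows in total.
Repeated trigrams (each contributes count−1 duplicates):
  move wind milk: 2
1 duplicate windows → 17 − 1 = 16 distinct.

16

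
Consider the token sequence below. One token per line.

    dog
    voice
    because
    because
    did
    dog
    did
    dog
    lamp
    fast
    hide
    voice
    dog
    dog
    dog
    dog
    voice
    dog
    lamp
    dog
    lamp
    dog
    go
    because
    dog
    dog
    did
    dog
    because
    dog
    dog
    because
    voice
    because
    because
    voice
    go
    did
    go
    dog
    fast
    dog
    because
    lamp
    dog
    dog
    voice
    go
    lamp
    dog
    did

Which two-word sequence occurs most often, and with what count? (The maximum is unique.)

"dog dog", 6 times

Bigram frequencies (highest first):
  dog dog: 6
  lamp dog: 4
  dog voice: 3
  did dog: 3
  dog did: 3
  dog lamp: 3
  … (20 more, each ≤ 3)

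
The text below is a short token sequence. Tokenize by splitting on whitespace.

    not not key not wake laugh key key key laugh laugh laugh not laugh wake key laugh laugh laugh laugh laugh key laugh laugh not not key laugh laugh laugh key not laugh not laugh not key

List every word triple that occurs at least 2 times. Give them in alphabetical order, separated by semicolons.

key laugh laugh; laugh laugh key; laugh laugh laugh; laugh laugh not; laugh not laugh; not laugh not; not not key

Trigram counts meeting the condition (at least 2 times):
  key laugh laugh: 4
  laugh laugh key: 2
  laugh laugh laugh: 5
  laugh laugh not: 2
  laugh not laugh: 2
  not laugh not: 2
  not not key: 2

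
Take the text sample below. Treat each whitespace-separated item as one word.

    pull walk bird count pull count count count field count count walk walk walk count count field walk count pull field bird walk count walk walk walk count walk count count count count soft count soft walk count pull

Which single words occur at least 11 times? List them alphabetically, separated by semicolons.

Unigram counts meeting the condition (at least 11 times):
  count: 17
  walk: 11

count; walk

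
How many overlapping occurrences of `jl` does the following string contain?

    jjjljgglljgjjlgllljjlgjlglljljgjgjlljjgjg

Sliding a length-2 window over the 41 characters (40 positions):
  position 3–4: jl
  position 13–14: jl
  position 20–21: jl
  position 23–24: jl
  position 28–29: jl
  position 34–35: jl

6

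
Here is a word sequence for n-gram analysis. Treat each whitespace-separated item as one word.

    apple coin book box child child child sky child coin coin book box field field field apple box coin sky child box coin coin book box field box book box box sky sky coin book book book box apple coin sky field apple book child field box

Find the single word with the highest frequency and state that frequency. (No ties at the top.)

"box", 10 times

Unigram frequencies (highest first):
  box: 10
  coin: 8
  book: 8
  child: 6
  field: 6
  sky: 5
  … (1 more, each ≤ 4)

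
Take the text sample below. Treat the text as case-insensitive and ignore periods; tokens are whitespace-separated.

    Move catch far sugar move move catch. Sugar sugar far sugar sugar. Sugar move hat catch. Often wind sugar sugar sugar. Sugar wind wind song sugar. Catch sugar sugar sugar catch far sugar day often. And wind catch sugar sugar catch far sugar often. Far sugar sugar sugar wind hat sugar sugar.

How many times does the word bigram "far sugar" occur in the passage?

5

Scanning the 51 overlapping bigram windows for "far sugar":
  position 3–4: far sugar
  position 10–11: far sugar
  position 32–33: far sugar
  position 42–43: far sugar
  position 45–46: far sugar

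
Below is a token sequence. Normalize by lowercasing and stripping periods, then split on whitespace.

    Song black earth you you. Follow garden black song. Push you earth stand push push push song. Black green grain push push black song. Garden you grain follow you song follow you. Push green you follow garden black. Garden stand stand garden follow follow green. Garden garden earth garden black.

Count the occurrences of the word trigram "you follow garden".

Scanning the 48 overlapping trigram windows for "you follow garden":
  position 5–7: you follow garden
  position 35–37: you follow garden

2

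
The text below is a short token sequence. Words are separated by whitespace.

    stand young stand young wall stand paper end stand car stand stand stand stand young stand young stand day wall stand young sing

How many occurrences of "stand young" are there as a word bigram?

5

Scanning the 22 overlapping bigram windows for "stand young":
  position 1–2: stand young
  position 3–4: stand young
  position 14–15: stand young
  position 16–17: stand young
  position 21–22: stand young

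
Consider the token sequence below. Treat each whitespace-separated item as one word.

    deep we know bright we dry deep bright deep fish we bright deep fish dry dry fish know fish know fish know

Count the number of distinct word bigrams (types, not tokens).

22 tokens → 21 bigram windows in total.
Repeated bigrams (each contributes count−1 duplicates):
  fish know: 3
  bright deep: 2
  deep fish: 2
  know fish: 2
5 duplicate windows → 21 − 5 = 16 distinct.

16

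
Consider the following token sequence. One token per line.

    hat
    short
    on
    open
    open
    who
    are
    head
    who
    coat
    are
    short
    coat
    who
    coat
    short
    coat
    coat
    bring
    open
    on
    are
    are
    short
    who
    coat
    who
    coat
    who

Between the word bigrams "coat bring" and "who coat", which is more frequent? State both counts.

"coat bring": 1 occurrence
"who coat": 4 occurrences

"who coat" (4 vs 1)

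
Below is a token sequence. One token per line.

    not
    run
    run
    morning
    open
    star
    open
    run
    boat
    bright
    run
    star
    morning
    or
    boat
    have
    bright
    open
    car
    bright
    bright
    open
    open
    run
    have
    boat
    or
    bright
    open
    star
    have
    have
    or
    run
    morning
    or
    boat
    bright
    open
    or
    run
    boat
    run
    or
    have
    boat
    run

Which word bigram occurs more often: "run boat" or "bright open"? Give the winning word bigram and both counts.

"bright open" (4 vs 2)

"run boat": 2 occurrences
"bright open": 4 occurrences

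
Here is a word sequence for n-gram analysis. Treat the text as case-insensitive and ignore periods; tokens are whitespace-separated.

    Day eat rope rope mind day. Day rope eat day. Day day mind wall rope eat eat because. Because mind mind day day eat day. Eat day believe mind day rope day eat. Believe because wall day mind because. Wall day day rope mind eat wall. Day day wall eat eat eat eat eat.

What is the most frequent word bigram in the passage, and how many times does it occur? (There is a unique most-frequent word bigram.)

Bigram frequencies (highest first):
  day day: 6
  eat eat: 5
  day eat: 4
  mind day: 3
  day rope: 3
  eat day: 3
  … (23 more, each ≤ 3)

"day day", 6 times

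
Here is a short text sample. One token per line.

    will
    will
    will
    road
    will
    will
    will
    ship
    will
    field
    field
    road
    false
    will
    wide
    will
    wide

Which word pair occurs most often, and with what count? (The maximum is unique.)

Bigram frequencies (highest first):
  will will: 4
  will wide: 2
  will road: 1
  road will: 1
  will ship: 1
  ship will: 1
  … (6 more, each ≤ 1)

"will will", 4 times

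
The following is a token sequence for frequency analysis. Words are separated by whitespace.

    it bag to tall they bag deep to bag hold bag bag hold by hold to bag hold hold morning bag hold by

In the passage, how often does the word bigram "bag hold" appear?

Scanning the 22 overlapping bigram windows for "bag hold":
  position 9–10: bag hold
  position 12–13: bag hold
  position 17–18: bag hold
  position 21–22: bag hold

4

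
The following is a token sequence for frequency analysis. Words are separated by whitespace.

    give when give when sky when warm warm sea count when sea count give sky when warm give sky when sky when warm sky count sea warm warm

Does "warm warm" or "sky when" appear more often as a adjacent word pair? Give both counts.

"sky when" (4 vs 2)

"warm warm": 2 occurrences
"sky when": 4 occurrences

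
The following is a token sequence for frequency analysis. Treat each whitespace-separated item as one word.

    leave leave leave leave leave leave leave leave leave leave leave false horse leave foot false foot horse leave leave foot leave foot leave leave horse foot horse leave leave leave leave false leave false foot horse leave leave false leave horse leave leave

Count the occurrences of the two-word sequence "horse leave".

Scanning the 43 overlapping bigram windows for "horse leave":
  position 13–14: horse leave
  position 18–19: horse leave
  position 28–29: horse leave
  position 37–38: horse leave
  position 42–43: horse leave

5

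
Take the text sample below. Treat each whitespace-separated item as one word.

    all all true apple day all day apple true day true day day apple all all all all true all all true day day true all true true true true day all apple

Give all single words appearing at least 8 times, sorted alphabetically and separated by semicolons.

Unigram counts meeting the condition (at least 8 times):
  all: 11
  day: 8
  true: 10

all; day; true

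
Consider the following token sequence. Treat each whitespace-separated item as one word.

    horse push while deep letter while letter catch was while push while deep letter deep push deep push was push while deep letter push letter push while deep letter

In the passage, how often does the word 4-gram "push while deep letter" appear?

Scanning the 26 overlapping 4-gram windows for "push while deep letter":
  position 2–5: push while deep letter
  position 11–14: push while deep letter
  position 20–23: push while deep letter
  position 26–29: push while deep letter

4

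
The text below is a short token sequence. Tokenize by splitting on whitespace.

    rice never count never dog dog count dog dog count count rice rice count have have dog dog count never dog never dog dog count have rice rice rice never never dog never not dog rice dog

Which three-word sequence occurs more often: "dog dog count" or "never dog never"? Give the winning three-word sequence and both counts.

"dog dog count" (4 vs 2)

"dog dog count": 4 occurrences
"never dog never": 2 occurrences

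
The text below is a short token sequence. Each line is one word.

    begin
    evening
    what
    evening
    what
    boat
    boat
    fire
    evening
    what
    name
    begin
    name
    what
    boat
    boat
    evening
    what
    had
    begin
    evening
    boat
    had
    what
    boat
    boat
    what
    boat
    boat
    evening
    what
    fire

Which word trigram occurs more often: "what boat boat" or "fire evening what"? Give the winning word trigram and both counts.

"what boat boat": 4 occurrences
"fire evening what": 1 occurrence

"what boat boat" (4 vs 1)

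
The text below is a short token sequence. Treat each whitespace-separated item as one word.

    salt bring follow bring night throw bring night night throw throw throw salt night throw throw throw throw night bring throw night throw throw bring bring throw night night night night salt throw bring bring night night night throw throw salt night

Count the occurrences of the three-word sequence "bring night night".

2

Scanning the 40 overlapping trigram windows for "bring night night":
  position 7–9: bring night night
  position 35–37: bring night night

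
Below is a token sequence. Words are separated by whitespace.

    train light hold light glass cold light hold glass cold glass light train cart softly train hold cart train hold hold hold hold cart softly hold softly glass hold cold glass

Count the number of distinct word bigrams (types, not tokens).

31 tokens → 30 bigram windows in total.
Repeated bigrams (each contributes count−1 duplicates):
  hold hold: 3
  cart softly: 2
  cold glass: 2
  glass cold: 2
  hold cart: 2
  light hold: 2
  train hold: 2
8 duplicate windows → 30 − 8 = 22 distinct.

22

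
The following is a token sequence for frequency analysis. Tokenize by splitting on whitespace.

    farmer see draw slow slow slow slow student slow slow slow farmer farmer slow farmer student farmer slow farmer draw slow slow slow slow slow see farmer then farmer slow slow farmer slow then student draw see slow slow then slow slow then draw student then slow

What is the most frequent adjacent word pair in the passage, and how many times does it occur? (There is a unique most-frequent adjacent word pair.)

"slow slow", 12 times

Bigram frequencies (highest first):
  slow slow: 12
  slow farmer: 4
  farmer slow: 4
  slow then: 3
  draw slow: 2
  then slow: 2
  … (19 more, each ≤ 1)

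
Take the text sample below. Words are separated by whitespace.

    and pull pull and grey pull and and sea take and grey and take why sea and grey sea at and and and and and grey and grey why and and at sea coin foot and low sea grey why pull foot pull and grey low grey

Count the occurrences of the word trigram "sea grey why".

Scanning the 45 overlapping trigram windows for "sea grey why":
  position 38–40: sea grey why

1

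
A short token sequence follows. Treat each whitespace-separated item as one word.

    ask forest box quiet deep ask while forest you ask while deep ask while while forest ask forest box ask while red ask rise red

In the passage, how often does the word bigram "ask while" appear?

4

Scanning the 24 overlapping bigram windows for "ask while":
  position 6–7: ask while
  position 10–11: ask while
  position 13–14: ask while
  position 20–21: ask while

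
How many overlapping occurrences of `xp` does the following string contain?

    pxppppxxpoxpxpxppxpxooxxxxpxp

8

Sliding a length-2 window over the 29 characters (28 positions):
  position 2–3: xp
  position 8–9: xp
  position 11–12: xp
  position 13–14: xp
  position 15–16: xp
  position 18–19: xp
  position 26–27: xp
  position 28–29: xp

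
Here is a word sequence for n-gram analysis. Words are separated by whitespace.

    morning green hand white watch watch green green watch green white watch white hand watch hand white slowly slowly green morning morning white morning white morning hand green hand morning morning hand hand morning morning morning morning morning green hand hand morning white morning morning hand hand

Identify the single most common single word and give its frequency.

"morning", 15 times

Unigram frequencies (highest first):
  morning: 15
  hand: 11
  green: 7
  white: 7
  watch: 5
  slowly: 2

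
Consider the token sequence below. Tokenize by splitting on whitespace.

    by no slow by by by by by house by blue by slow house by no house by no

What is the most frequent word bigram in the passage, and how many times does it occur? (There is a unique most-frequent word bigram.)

Bigram frequencies (highest first):
  by by: 4
  by no: 3
  house by: 3
  no slow: 1
  slow by: 1
  by house: 1
  … (5 more, each ≤ 1)

"by by", 4 times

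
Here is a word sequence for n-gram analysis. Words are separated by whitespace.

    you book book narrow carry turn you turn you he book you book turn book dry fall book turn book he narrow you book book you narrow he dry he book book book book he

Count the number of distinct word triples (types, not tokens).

30

35 tokens → 33 trigram windows in total.
Repeated trigrams (each contributes count−1 duplicates):
  book book book: 2
  book turn book: 2
  you book book: 2
3 duplicate windows → 33 − 3 = 30 distinct.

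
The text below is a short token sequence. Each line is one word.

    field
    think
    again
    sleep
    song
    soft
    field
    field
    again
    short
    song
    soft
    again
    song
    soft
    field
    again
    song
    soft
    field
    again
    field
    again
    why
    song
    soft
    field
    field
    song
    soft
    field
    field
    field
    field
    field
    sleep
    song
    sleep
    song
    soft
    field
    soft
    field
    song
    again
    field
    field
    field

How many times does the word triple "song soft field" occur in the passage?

6

Scanning the 46 overlapping trigram windows for "song soft field":
  position 5–7: song soft field
  position 14–16: song soft field
  position 18–20: song soft field
  position 25–27: song soft field
  position 29–31: song soft field
  position 39–41: song soft field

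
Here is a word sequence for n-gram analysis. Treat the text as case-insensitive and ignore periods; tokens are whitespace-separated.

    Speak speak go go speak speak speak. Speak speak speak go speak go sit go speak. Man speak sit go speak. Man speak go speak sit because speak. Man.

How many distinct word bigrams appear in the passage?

11

29 tokens → 28 bigram windows in total.
Repeated bigrams (each contributes count−1 duplicates):
  speak speak: 6
  go speak: 5
  speak go: 4
  speak man: 3
  man speak: 2
  sit go: 2
  speak sit: 2
17 duplicate windows → 28 − 17 = 11 distinct.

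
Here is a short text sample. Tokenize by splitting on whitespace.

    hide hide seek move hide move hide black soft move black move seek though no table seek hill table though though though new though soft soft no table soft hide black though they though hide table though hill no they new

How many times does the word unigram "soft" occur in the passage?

4

Scanning the 41 tokens for "soft":
  position 9: soft
  position 25: soft
  position 26: soft
  position 29: soft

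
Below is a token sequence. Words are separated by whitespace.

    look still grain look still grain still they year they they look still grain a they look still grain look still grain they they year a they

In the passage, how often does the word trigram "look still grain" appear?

Scanning the 25 overlapping trigram windows for "look still grain":
  position 1–3: look still grain
  position 4–6: look still grain
  position 12–14: look still grain
  position 17–19: look still grain
  position 20–22: look still grain

5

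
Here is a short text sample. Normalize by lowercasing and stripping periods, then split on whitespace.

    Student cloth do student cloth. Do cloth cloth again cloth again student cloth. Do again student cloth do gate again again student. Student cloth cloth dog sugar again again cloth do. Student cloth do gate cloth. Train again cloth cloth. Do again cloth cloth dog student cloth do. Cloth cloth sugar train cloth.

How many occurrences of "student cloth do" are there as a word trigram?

Scanning the 51 overlapping trigram windows for "student cloth do":
  position 1–3: student cloth do
  position 4–6: student cloth do
  position 12–14: student cloth do
  position 16–18: student cloth do
  position 32–34: student cloth do
  position 46–48: student cloth do

6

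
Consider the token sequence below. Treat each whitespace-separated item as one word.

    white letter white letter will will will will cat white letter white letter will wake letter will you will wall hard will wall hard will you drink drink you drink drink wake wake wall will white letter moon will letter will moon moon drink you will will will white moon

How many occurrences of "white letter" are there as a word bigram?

Scanning the 49 overlapping bigram windows for "white letter":
  position 1–2: white letter
  position 3–4: white letter
  position 10–11: white letter
  position 12–13: white letter
  position 36–37: white letter

5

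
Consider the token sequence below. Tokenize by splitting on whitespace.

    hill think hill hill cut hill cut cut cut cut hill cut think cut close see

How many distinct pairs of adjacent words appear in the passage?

10

16 tokens → 15 bigram windows in total.
Repeated bigrams (each contributes count−1 duplicates):
  cut cut: 3
  hill cut: 3
  cut hill: 2
5 duplicate windows → 15 − 5 = 10 distinct.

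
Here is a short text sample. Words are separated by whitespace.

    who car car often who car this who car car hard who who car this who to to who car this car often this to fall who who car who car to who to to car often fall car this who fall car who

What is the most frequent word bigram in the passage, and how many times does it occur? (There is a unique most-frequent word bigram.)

Bigram frequencies (highest first):
  who car: 7
  car this: 4
  car often: 3
  this who: 3
  car car: 2
  who who: 2
  … (17 more, each ≤ 2)

"who car", 7 times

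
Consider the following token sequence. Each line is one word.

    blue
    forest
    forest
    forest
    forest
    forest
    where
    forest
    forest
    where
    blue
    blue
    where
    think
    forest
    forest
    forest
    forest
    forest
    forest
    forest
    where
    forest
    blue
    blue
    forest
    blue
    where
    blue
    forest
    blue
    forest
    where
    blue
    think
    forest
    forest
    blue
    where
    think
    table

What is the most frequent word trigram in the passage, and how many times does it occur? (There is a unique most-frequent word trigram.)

Trigram frequencies (highest first):
  forest forest forest: 8
  forest forest where: 3
  forest where forest: 2
  forest where blue: 2
  blue where think: 2
  think forest forest: 2
  … (18 more, each ≤ 2)

"forest forest forest", 8 times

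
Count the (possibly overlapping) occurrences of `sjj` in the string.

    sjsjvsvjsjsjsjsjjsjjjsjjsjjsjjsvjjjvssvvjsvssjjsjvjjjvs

6

Sliding a length-3 window over the 55 characters (53 positions):
  position 15–17: sjj
  position 18–20: sjj
  position 22–24: sjj
  position 25–27: sjj
  position 28–30: sjj
  position 45–47: sjj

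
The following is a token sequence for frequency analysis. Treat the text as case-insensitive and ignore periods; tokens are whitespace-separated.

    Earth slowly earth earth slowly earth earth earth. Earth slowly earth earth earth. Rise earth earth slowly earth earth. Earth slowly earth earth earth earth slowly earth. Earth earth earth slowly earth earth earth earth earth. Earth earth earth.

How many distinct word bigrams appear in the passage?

39 tokens → 38 bigram windows in total.
Repeated bigrams (each contributes count−1 duplicates):
  earth earth: 22
  earth slowly: 7
  slowly earth: 7
33 duplicate windows → 38 − 33 = 5 distinct.

5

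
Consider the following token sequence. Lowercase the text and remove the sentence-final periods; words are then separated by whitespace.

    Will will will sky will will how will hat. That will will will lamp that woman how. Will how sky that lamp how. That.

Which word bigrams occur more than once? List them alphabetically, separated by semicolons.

how will; will how; will will

Bigram counts meeting the condition (more than once):
  how will: 2
  will how: 2
  will will: 5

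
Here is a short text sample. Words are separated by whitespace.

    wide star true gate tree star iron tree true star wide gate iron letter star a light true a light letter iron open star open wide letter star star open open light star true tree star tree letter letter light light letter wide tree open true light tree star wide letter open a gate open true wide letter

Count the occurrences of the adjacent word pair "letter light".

1

Scanning the 57 overlapping bigram windows for "letter light":
  position 39–40: letter light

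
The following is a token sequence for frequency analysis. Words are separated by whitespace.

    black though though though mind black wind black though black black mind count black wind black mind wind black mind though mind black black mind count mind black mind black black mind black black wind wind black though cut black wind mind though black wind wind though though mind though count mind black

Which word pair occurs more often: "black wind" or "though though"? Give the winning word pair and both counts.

"black wind": 5 occurrences
"though though": 3 occurrences

"black wind" (5 vs 3)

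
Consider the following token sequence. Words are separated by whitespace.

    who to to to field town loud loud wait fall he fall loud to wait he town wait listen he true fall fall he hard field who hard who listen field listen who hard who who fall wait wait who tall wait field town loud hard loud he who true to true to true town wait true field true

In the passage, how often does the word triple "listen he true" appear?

1

Scanning the 57 overlapping trigram windows for "listen he true":
  position 19–21: listen he true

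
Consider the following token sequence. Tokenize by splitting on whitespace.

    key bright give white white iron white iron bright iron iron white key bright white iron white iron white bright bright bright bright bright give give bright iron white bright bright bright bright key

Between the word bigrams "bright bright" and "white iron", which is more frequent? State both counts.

"bright bright": 7 occurrences
"white iron": 4 occurrences

"bright bright" (7 vs 4)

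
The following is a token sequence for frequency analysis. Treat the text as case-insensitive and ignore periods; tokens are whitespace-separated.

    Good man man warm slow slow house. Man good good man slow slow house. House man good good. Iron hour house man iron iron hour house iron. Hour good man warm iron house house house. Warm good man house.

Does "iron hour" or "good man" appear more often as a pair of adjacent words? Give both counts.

"good man" (4 vs 3)

"iron hour": 3 occurrences
"good man": 4 occurrences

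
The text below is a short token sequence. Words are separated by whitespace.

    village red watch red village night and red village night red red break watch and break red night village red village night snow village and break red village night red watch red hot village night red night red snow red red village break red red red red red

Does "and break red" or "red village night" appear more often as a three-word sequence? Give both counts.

"and break red": 2 occurrences
"red village night": 4 occurrences

"red village night" (4 vs 2)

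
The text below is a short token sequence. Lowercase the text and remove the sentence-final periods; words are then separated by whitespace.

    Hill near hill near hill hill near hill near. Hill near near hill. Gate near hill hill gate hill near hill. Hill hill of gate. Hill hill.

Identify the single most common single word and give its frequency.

"hill", 15 times

Unigram frequencies (highest first):
  hill: 15
  near: 8
  gate: 3
  of: 1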